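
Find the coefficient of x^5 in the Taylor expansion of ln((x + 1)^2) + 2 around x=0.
Expand to order 5: ln((x + 1)^2) + 2 = 2·x^5/5 - x^4/2 + 2·x^3/3 - x^2 + 2·x + 2 + O(x^6).
The coefficient of x^5 is 2/5.

Final answer: 2/5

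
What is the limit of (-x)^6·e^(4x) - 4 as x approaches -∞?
The product is a 0·∞ indeterminate form at x → -∞.
Rewrite the product as (-x)^6 / e^(-4x) (an ∞/∞ form) and apply L'Hôpital, or use the standard hierarchy e^(4|x|) ≫ |(-x)^6| as x → -∞.
The indeterminate product → 0, so the limit = -4.

Final answer: -4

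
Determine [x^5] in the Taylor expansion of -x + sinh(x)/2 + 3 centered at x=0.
Expand to order 5: -x + sinh(x)/2 + 3 = x^5/240 + x^3/12 - x/2 + 3 + O(x^6).
The coefficient of x^5 is 1/240.

Final answer: 1/240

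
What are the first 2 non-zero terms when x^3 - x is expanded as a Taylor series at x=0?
x^3 - x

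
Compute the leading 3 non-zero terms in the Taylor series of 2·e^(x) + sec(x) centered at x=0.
3·x^2/2 + 2·x + 3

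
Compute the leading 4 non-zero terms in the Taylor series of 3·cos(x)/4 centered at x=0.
-x^6/960 + x^4/32 - 3·x^2/8 + 3/4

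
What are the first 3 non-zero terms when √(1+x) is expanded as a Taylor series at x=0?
-x^2/8 + x/2 + 1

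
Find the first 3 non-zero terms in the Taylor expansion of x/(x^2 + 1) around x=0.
x^5 - x^3 + x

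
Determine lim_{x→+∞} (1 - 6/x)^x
As x → +∞: this is the defining limit (1 - 6/x)^x → e^(-6).
Limit = e^(-6).

Final answer: e^(-6)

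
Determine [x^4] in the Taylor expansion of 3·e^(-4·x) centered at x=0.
Expand to order 4: 3·e^(-4·x) = 32·x^4 - 32·x^3 + 24·x^2 - 12·x + 3 + O(x^5).
The coefficient of x^4 is 32.

Final answer: 32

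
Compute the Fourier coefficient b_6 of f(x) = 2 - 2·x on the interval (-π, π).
b_6 = (1/π) ∫_{-π}^{π} f(x)·sin(6x) dx.
Evaluate the integral (use parity and integration by parts as needed): b_6 = 2/3.

Final answer: 2/3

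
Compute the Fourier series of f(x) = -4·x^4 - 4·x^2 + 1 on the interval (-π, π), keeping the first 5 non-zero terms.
(-176 + 32·π^2)·cos(x) + (8 - 8·π^2)·cos(2·x) + (-16/27 + 32·π^2/9)·cos(3·x) + (-2·π^2 - 1/4)·cos(4·x) - 4·π^4/5 - 4·π^2/3 + 1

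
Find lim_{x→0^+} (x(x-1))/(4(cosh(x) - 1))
Both numerator and denominator → 0 as x → 0^+; this is a 0/0 indeterminate form.
Expand each to leading order near x = 0: numerator ~ -x, denominator ~ 2·x^2.
The limit of the ratio is -∞.

Final answer: -∞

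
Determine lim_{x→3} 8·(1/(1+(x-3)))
Direct substitution at x = 3 gives 8.

Final answer: 8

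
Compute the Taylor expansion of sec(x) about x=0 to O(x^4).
x^2/2 + 1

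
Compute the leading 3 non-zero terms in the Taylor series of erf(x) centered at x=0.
x^5/(5·√(π)) - 2·x^3/(3·√(π)) + 2·x/√(π)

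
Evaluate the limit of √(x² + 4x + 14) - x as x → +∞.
This is an ∞ − ∞ indeterminate form.
Multiply and divide by the conjugate √(x²+4x + 14) + x; the x² terms cancel, leaving (4x + 14)/(√(x²+4x + 14)+x) → 4/2 = 2.
Limit = 2.

Final answer: 2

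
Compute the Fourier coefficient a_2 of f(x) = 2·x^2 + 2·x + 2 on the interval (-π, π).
a_2 = (1/π) ∫_{-π}^{π} f(x)·cos(2x) dx.
Evaluate the integral (use parity and integration by parts as needed): a_2 = 2.

Final answer: 2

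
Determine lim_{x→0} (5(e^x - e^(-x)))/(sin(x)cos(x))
Both numerator and denominator → 0 as x → 0; this is a 0/0 indeterminate form.
Expand each to leading order near x = 0: numerator ~ 10·x, denominator ~ x.
The limit of the ratio is 10.

Final answer: 10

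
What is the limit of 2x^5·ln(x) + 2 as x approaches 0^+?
The product is a 0·∞ indeterminate form at x → 0⁺.
Rewrite the product as 2·ln(x) / x^(-5) and apply L'Hôpital, or use the standard hierarchy x^(-5) ≫ |ln x| as x → 0⁺.
The indeterminate product → 0, so the limit = 2.

Final answer: 2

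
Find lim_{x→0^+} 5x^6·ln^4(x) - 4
The product is a 0·∞ indeterminate form at x → 0⁺.
Rewrite the product as 5·ln^4(x) / x^(-6) and apply L'Hôpital, or use the standard hierarchy x^(-6) ≫ |ln x|^4 as x → 0⁺.
The indeterminate product → 0, so the limit = -4.

Final answer: -4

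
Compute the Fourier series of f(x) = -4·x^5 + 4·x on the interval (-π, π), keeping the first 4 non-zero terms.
(-952 - 8·π^4 + 160·π^2)·sin(x) + (-20·π^2 + 26 + 4·π^4)·sin(2·x) + (-8·π^4/3 - 104/81 + 160·π^2/27)·sin(3·x) + (-5·π^2/2 - 17/16 + 2·π^4)·sin(4·x)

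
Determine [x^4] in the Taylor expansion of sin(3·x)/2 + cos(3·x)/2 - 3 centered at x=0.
Expand to order 4: sin(3·x)/2 + cos(3·x)/2 - 3 = 27·x^4/16 - 9·x^3/4 - 9·x^2/4 + 3·x/2 - 5/2 + O(x^5).
The coefficient of x^4 is 27/16.

Final answer: 27/16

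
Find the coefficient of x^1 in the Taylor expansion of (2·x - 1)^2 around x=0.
Expand to order 1: (2·x - 1)^2 = 1 - 4·x + O(x^2).
The coefficient of x^1 is -4.

Final answer: -4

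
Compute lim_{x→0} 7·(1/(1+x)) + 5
Direct substitution at x = 0 gives 12.

Final answer: 12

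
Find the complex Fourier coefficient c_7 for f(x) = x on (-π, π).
Compute the real Fourier coefficients first: a_7 = 0, b_7 = 2/7.
Then c_7 = (a_7 − i·b_7)/2 = -i/7.

Final answer: -i/7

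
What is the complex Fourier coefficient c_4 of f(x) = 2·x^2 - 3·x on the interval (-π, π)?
Compute the real Fourier coefficients first: a_4 = 1/2, b_4 = 3/2.
Then c_4 = (a_4 − i·b_4)/2 = 1/4 - 3·i/4.

Final answer: 1/4 - 3·i/4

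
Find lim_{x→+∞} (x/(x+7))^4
As x → +∞: x/(x+7) = 1/(1 + 7/x) → 1, and the 4th power of a limit-1 base also → 1.
Limit = 1.

Final answer: 1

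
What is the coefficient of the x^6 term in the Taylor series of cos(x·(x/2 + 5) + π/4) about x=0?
Expand to order 6: cos(x·(x/2 + 5) + π/4) = -1193·√(2)·x^6/72 - 15·√(2)·x^5/2 + 193·√(2)·x^4/12 + 55·√(2)·x^3/6 - 13·√(2)·x^2/2 - 5·√(2)·x/2 + √(2)/2 + O(x^7).
The coefficient of x^6 is -1193·√(2)/72.

Final answer: -1193·√(2)/72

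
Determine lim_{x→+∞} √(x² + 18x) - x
This is an ∞ − ∞ indeterminate form.
Multiply and divide by the conjugate √(x²+18x) + x; the x² terms cancel, leaving (18x)/(√(x²+18x)+x) → 18/2 = 9.
Limit = 9.

Final answer: 9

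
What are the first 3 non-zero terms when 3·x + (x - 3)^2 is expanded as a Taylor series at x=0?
x^2 - 3·x + 9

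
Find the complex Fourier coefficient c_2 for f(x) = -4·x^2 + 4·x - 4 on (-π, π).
Compute the real Fourier coefficients first: a_2 = -4, b_2 = -4.
Then c_2 = (a_2 − i·b_2)/2 = -2 + 2·i.

Final answer: -2 + 2·i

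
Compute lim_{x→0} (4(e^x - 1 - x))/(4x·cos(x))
Both numerator and denominator → 0 as x → 0; this is a 0/0 indeterminate form.
Expand each to leading order near x = 0: numerator ~ 2·x^2, denominator ~ 4·x.
The limit of the ratio is 0.

Final answer: 0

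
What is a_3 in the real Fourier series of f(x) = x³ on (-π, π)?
a_3 = (1/π) ∫_{-π}^{π} f(x)·cos(3x) dx.
Evaluate the integral (use parity and integration by parts as needed): a_3 = 0.

Final answer: 0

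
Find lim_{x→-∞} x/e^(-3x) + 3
The quotient is an ∞/∞ indeterminate form as x → -∞.
Compare growth rates of the dominant terms (exponentials ≫ polynomials ≫ logarithms), or apply L'Hôpital's rule; the quotient → 0.
Adding the constant: 0 + 3 = 3. Limit = 3.

Final answer: 3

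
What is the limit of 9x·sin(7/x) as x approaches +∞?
As x → +∞: let u = 7/x → 0⁺; then 9·x·sin(7/x) = 9·7·sin(u)/u → 9·7·1 = 63.
Limit = 63.

Final answer: 63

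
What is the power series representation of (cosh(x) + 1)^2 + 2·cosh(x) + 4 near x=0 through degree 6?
x^6/20 + x^4/2 + 3·x^2 + 10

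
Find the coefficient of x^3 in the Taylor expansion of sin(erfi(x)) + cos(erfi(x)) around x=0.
Expand to order 3: sin(erfi(x)) + cos(erfi(x)) = x^3·(-4/(3·π^(3/2)) + 2/(3·√(π))) - 2·x^2/π + 2·x/√(π) + 1 + O(x^4).
The coefficient of x^3 is -4/(3·π^(3/2)) + 2/(3·√(π)).

Final answer: -4/(3·π^(3/2)) + 2/(3·√(π))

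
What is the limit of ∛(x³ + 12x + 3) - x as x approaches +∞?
This is an ∞ − ∞ indeterminate form.
Multiply by (A² + AB + B²)/(A² + AB + B²) where A = ∛(x³+12x + 3), B = x to use A³ − B³ = (A−B)(A²+AB+B²); the x³ terms cancel, leaving (12x + 3)/(A²+AB+B²) with denominator ~ 3x², so the limit is 0.
Limit = 0.

Final answer: 0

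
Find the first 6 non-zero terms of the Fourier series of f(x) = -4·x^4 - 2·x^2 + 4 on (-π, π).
(-184 + 32·π^2)·cos(x) + (10 - 8·π^2)·cos(2·x) + (-40/27 + 32·π^2/9)·cos(3·x) + (1/4 - 2·π^2)·cos(4·x) + (8/625 + 32·π^2/25)·cos(5·x) - 4·π^4/5 - 2·π^2/3 + 4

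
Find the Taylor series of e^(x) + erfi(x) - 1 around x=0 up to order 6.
x^6/720 + x^5·(1/120 + 1/(5·√(π))) + x^4/24 + x^3·(1/6 + 2/(3·√(π))) + x^2/2 + x·(1 + 2/√(π))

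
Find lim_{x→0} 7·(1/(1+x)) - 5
Direct substitution at x = 0 gives 2.

Final answer: 2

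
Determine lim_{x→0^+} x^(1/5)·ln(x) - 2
The product is a 0·∞ indeterminate form at x → 0⁺.
Rewrite the product as ln(x) / x^(-1/5) and apply L'Hôpital, or use the standard hierarchy x^(-1/5) ≫ |ln x| as x → 0⁺.
The indeterminate product → 0, so the limit = -2.

Final answer: -2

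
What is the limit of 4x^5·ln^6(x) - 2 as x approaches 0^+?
The product is a 0·∞ indeterminate form at x → 0⁺.
Rewrite the product as 4·ln^6(x) / x^(-5) and apply L'Hôpital, or use the standard hierarchy x^(-5) ≫ |ln x|^6 as x → 0⁺.
The indeterminate product → 0, so the limit = -2.

Final answer: -2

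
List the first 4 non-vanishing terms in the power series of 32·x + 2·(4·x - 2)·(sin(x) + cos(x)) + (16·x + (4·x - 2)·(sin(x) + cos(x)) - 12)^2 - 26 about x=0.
670·x^3/3 + 194·x^2 - 468·x + 166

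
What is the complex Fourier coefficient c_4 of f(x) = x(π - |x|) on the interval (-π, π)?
Compute the real Fourier coefficients first: a_4 = 0, b_4 = 0.
Then c_4 = (a_4 − i·b_4)/2 = 0.

Final answer: 0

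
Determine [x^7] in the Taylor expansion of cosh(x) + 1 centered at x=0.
Expand to order 7: cosh(x) + 1 = x^6/720 + x^4/24 + x^2/2 + 2 + O(x^8).
The coefficient of x^7 is 0.

Final answer: 0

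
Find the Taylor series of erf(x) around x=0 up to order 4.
-2·x^3/(3·√(π)) + 2·x/√(π)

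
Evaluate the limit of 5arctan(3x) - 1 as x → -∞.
Evaluate the dominant behaviour as x → -∞; each term tends to a finite value or vanishes.
Limit = -5·π/2 - 1.

Final answer: -5·π/2 - 1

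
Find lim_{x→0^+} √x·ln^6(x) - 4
The product is a 0·∞ indeterminate form at x → 0⁺.
Rewrite the product as ln^6(x) / x^(-1/2) and apply L'Hôpital, or use the standard hierarchy x^(-1/2) ≫ |ln x|^6 as x → 0⁺.
The indeterminate product → 0, so the limit = -4.

Final answer: -4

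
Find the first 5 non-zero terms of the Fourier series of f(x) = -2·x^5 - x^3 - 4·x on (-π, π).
(-476 - 4·π^4 + 78·π^2)·sin(x) + (-9·π^2 + 35/2 + 2·π^4)·sin(2·x) + (-4·π^4/3 - 340/81 + 62·π^2/27)·sin(3·x) + (-3·π^2/4 + 73/32 + π^4)·sin(4·x) + (-4·π^4/5 - 1036/625 + 6·π^2/25)·sin(5·x)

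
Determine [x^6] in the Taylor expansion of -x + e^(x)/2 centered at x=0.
Expand to order 6: -x + e^(x)/2 = x^6/1440 + x^5/240 + x^4/48 + x^3/12 + x^2/4 - x/2 + 1/2 + O(x^7).
The coefficient of x^6 is 1/1440.

Final answer: 1/1440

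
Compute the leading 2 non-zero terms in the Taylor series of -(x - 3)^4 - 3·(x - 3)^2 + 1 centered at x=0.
126·x - 107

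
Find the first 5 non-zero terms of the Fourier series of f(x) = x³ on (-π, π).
(-12 + 2·π^2)·sin(x) + (3/2 - π^2)·sin(2·x) + (-4/9 + 2·π^2/3)·sin(3·x) + (3/16 - π^2/2)·sin(4·x) + (-12/125 + 2·π^2/5)·sin(5·x)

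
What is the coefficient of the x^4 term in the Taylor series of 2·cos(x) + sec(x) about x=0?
Expand to order 4: 2·cos(x) + sec(x) = 7·x^4/24 - x^2/2 + 3 + O(x^5).
The coefficient of x^4 is 7/24.

Final answer: 7/24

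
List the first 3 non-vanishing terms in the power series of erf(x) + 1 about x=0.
-2·x^3/(3·√(π)) + 2·x/√(π) + 1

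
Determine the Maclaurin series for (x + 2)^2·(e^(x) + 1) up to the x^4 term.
4·x^4/3 + 11·x^3/3 + 8·x^2 + 12·x + 8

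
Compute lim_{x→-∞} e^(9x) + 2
Evaluate the dominant behaviour as x → -∞; each term tends to a finite value or vanishes.
Limit = 2.

Final answer: 2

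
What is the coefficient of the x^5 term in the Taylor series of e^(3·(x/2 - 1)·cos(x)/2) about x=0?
-5599·e^(-3/2)/40960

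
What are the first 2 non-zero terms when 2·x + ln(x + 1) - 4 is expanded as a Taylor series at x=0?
3·x - 4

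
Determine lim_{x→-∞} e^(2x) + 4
Evaluate the dominant behaviour as x → -∞; each term tends to a finite value or vanishes.
Limit = 4.

Final answer: 4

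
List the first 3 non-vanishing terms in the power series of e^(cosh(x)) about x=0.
e·x^4/6 + e·x^2/2 + e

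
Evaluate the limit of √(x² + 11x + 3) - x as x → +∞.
This is an ∞ − ∞ indeterminate form.
Multiply and divide by the conjugate √(x²+11x + 3) + x; the x² terms cancel, leaving (11x + 3)/(√(x²+11x + 3)+x) → 11/2.
Limit = 11/2.

Final answer: 11/2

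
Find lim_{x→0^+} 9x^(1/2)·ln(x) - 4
The product is a 0·∞ indeterminate form at x → 0⁺.
Rewrite the product as 9·ln(x) / x^(-1/2) and apply L'Hôpital, or use the standard hierarchy x^(-1/2) ≫ |ln x| as x → 0⁺.
The indeterminate product → 0, so the limit = -4.

Final answer: -4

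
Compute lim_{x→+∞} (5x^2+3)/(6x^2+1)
This is an ∞/∞ indeterminate form as x → +∞.
Divide numerator and denominator by x^2 and let the lower-order terms vanish; the leading terms give 5/6.
Limit = 5/6.

Final answer: 5/6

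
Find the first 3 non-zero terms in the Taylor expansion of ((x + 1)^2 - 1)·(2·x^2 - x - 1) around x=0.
3·x^3 - 3·x^2 - 2·x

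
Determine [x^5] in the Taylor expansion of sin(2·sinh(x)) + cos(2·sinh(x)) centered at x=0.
Expand to order 5: sin(2·sinh(x)) + cos(2·sinh(x)) = -23·x^5/60 - x^3 - 2·x^2 + 2·x + 1 + O(x^6).
The coefficient of x^5 is -23/60.

Final answer: -23/60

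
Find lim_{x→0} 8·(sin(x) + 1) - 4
Direct substitution at x = 0 gives 4.

Final answer: 4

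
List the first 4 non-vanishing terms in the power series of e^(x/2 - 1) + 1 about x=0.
x^3·e^(-1)/48 + x^2·e^(-1)/8 + x·e^(-1)/2 + e^(-1) + 1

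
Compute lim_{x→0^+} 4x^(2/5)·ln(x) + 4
The product is a 0·∞ indeterminate form at x → 0⁺.
Rewrite the product as 4·ln(x) / x^(-2/5) and apply L'Hôpital, or use the standard hierarchy x^(-2/5) ≫ |ln x| as x → 0⁺.
The indeterminate product → 0, so the limit = 4.

Final answer: 4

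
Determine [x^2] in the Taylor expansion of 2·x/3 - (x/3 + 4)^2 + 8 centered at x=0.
Expand to order 2: 2·x/3 - (x/3 + 4)^2 + 8 = -x^2/9 - 2·x - 8 + O(x^3).
The coefficient of x^2 is -1/9.

Final answer: -1/9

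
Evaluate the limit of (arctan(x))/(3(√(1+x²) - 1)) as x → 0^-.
Both numerator and denominator → 0 as x → 0^-; this is a 0/0 indeterminate form.
Expand each to leading order near x = 0: numerator ~ x, denominator ~ 3·x^2/2.
The limit of the ratio is -∞.

Final answer: -∞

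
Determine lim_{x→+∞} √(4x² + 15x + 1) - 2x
As x → +∞: multiply by the conjugate to get (15x+1)/(√(4x²+15x+1)+2x); the denominator ~ 4x, so the limit is 15/4.
Limit = 15/4.

Final answer: 15/4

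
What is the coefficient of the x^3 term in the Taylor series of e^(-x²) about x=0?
Expand to order 3: e^(-x²) = 1 - x^2 + O(x^4).
The coefficient of x^3 is 0.

Final answer: 0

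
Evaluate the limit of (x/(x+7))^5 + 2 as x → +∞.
As x → +∞: x/(x+7) = 1/(1 + 7/x) → 1, and the 5th power of a limit-1 base also → 1; with the additive constant, 1 + 2 = 3.
Limit = 3.

Final answer: 3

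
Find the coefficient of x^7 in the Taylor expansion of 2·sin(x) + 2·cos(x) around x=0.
Expand to order 7: 2·sin(x) + 2·cos(x) = -x^7/2520 - x^6/360 + x^5/60 + x^4/12 - x^3/3 - x^2 + 2·x + 2 + O(x^8).
The coefficient of x^7 is -1/2520.

Final answer: -1/2520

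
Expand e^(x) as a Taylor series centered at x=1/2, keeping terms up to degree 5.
e^(1/2) + e^(1/2)·(x - 1/2) + e^(1/2)·(x - 1/2)^2/2 + e^(1/2)·(x - 1/2)^3/6 + e^(1/2)·(x - 1/2)^4/24 + e^(1/2)·(x - 1/2)^5/120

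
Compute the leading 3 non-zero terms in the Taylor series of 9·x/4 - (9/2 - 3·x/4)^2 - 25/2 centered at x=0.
-9·x^2/16 + 9·x - 131/4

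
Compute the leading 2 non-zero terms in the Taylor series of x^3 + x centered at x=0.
x^3 + x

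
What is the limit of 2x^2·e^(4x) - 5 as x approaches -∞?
The product is a 0·∞ indeterminate form at x → -∞.
Rewrite the product as 2x^2 / e^(-4x) (an ∞/∞ form) and apply L'Hôpital, or use the standard hierarchy e^(4|x|) ≫ |x^2| as x → -∞.
The indeterminate product → 0, so the limit = -5.

Final answer: -5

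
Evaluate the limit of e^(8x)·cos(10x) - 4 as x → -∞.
Evaluate the dominant behaviour as x → -∞; each term tends to a finite value or vanishes.
Limit = -4.

Final answer: -4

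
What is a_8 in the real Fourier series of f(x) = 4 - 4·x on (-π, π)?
a_8 = (1/π) ∫_{-π}^{π} f(x)·cos(8x) dx.
Evaluate the integral (use parity and integration by parts as needed): a_8 = 0.

Final answer: 0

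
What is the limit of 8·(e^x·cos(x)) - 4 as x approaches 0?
Direct substitution at x = 0 gives 4.

Final answer: 4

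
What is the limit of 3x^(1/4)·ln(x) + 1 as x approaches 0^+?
The product is a 0·∞ indeterminate form at x → 0⁺.
Rewrite the product as 3·ln(x) / x^(-1/4) and apply L'Hôpital, or use the standard hierarchy x^(-1/4) ≫ |ln x| as x → 0⁺.
The indeterminate product → 0, so the limit = 1.

Final answer: 1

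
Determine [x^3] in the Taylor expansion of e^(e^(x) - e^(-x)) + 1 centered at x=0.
Expand to order 3: e^(e^(x) - e^(-x)) + 1 = 5·x^3/3 + 2·x^2 + 2·x + 2 + O(x^4).
The coefficient of x^3 is 5/3.

Final answer: 5/3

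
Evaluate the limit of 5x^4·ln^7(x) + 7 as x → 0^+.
The product is a 0·∞ indeterminate form at x → 0⁺.
Rewrite the product as 5·ln^7(x) / x^(-4) and apply L'Hôpital, or use the standard hierarchy x^(-4) ≫ |ln x|^7 as x → 0⁺.
The indeterminate product → 0, so the limit = 7.

Final answer: 7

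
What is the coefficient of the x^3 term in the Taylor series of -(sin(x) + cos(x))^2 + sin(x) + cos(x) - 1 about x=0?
Expand to order 3: -(sin(x) + cos(x))^2 + sin(x) + cos(x) - 1 = 7·x^3/6 - x^2/2 - x - 1 + O(x^4).
The coefficient of x^3 is 7/6.

Final answer: 7/6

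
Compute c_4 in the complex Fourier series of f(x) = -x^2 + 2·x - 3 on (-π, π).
Compute the real Fourier coefficients first: a_4 = -1/4, b_4 = -1.
Then c_4 = (a_4 − i·b_4)/2 = -1/8 + i/2.

Final answer: -1/8 + i/2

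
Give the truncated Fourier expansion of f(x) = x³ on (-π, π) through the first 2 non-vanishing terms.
(-12 + 2·π^2)·sin(x) + (3/2 - π^2)·sin(2·x)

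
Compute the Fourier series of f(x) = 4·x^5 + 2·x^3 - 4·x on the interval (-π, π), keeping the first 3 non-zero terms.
(-156·π^2 + 8·π^4 + 928)·sin(x) + (-4·π^4 - 23 + 18·π^2)·sin(2·x) + (-124·π^2/27 + 32/81 + 8·π^4/3)·sin(3·x)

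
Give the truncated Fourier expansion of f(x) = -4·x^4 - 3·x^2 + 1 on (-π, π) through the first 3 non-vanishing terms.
(-180 + 32·π^2)·cos(x) + (9 - 8·π^2)·cos(2·x) - 4·π^4/5 - π^2 + 1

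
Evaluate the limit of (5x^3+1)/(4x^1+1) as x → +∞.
This is an ∞/∞ indeterminate form as x → +∞.
Divide numerator and denominator by x^3 and let the lower-order terms vanish; the numerator's degree 3 exceeds the denominator's degree 1, so the quotient diverges.
Limit = ∞.

Final answer: ∞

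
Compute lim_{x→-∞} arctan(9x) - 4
Evaluate the dominant behaviour as x → -∞; each term tends to a finite value or vanishes.
Limit = -4 - π/2.

Final answer: -4 - π/2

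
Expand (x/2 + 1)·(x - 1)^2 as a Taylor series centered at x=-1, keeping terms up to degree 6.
2 - 3·(x + 1)^2/2 + (x + 1)^3/2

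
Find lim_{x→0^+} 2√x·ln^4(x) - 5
The product is a 0·∞ indeterminate form at x → 0⁺.
Rewrite the product as 2·ln^4(x) / x^(-1/2) and apply L'Hôpital, or use the standard hierarchy x^(-1/2) ≫ |ln x|^4 as x → 0⁺.
The indeterminate product → 0, so the limit = -5.

Final answer: -5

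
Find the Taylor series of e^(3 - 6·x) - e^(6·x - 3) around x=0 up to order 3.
x^3·(-36·e^(3) - 36·e^(-3)) + x^2·(-18·e^(-3) + 18·e^(3)) + x·(-6·e^(3) - 6·e^(-3)) - e^(-3) + e^(3)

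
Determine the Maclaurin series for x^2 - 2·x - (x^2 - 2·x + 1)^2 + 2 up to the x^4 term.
-x^4 + 4·x^3 - 5·x^2 + 2·x + 1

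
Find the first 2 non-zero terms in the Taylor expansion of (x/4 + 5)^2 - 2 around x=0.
5·x/2 + 23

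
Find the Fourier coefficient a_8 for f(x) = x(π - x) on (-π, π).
a_8 = (1/π) ∫_{-π}^{π} f(x)·cos(8x) dx.
Evaluate the integral (use parity and integration by parts as needed): a_8 = -1/16.

Final answer: -1/16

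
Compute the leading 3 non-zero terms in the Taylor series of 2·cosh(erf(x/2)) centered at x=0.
x^4·(-1/(6·π) + 1/(12·π^2)) + x^2/π + 2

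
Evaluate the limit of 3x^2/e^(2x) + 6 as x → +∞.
The quotient is an ∞/∞ indeterminate form as x → +∞.
The exponential denominator e^(2x) dominates the polynomial numerator (e^x ≫ x^2 as x → ∞), so the quotient → 0.
Adding the constant: 0 + 6 = 6. Limit = 6.

Final answer: 6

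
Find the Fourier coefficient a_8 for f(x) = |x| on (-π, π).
a_8 = (1/π) ∫_{-π}^{π} f(x)·cos(8x) dx.
Evaluate the integral (use parity and integration by parts as needed): a_8 = 0.

Final answer: 0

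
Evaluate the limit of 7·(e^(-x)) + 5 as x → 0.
Direct substitution at x = 0 gives 12.

Final answer: 12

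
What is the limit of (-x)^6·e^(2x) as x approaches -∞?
This is a 0·∞ indeterminate form at x → -∞.
Rewrite the product as (-x)^6 / e^(-2x) (an ∞/∞ form) and apply L'Hôpital, or use the standard hierarchy e^(2|x|) ≫ |(-x)^6| as x → -∞.
The indeterminate product → 0, so the limit = 0.

Final answer: 0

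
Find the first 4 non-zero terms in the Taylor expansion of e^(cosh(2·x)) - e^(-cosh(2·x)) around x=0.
x^6·(4·e^(-1)/45 + 124·e/45) + x^4·(-4·e^(-1)/3 + 8·e/3) + x^2·(2·e^(-1) + 2·e) - e^(-1) + e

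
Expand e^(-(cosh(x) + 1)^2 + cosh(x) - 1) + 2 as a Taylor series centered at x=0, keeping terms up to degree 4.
3·x^4·e^(-4)/4 - 3·x^2·e^(-4)/2 + e^(-4) + 2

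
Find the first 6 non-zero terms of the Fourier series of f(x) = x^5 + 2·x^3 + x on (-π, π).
(-36·π^2 + 2·π^4 + 218)·sin(x) + (-π^4 - 11/2 + 3·π^2)·sin(2·x) + (-4·π^2/27 + 62/81 + 2·π^4/3)·sin(3·x) + (-π^4/2 - 3·π^2/8 - 23/64)·sin(4·x) + (178/625 + 12·π^2/25 + 2·π^4/5)·sin(5·x) + (-π^4/3 - 13·π^2/27 - 41/162)·sin(6·x)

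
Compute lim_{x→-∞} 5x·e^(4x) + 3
The product is a 0·∞ indeterminate form at x → -∞.
Rewrite the product as 5x / e^(-4x) (an ∞/∞ form) and apply L'Hôpital, or use the standard hierarchy e^(4|x|) ≫ |x| as x → -∞.
The indeterminate product → 0, so the limit = 3.

Final answer: 3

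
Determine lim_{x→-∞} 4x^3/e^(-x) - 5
The quotient is an ∞/∞ indeterminate form as x → -∞.
Compare growth rates of the dominant terms (exponentials ≫ polynomials ≫ logarithms), or apply L'Hôpital's rule; the quotient → 0.
Adding the constant: 0 - 5 = -5. Limit = -5.

Final answer: -5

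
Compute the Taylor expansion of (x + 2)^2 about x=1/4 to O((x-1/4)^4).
81/16 + 9·(x - 1/4)/2 + (x - 1/4)^2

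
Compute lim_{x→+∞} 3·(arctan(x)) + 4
Evaluate the dominant behaviour as x → +∞; each term tends to a finite value or vanishes.
Limit = 4 + 3·π/2.

Final answer: 4 + 3·π/2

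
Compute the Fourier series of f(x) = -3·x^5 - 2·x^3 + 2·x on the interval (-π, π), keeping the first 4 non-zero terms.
(-692 - 6·π^4 + 116·π^2)·sin(x) + (-13·π^2 + 35/2 + 3·π^4)·sin(2·x) + (-2·π^4 - 20/27 + 28·π^2/9)·sin(3·x) + (-7·π^2/8 - 43/64 + 3·π^4/2)·sin(4·x)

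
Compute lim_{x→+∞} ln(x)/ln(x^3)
This is an ∞/∞ indeterminate form as x → +∞.
Write ln(x^3) = 3·ln(x), reducing the quotient to 1/3.
Limit = 1/3.

Final answer: 1/3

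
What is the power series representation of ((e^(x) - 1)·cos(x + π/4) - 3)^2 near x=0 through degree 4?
x^4·(-17/24 + 5·√(2)/8) + x^3·(-1/2 + 5·√(2)/2) + x^2·(1/2 + 3·√(2)/2) - 3·√(2)·x + 9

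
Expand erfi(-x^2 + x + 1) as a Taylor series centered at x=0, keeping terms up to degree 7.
85·e·x^7/(63·√(π)) + 38·e·x^6/(15·√(π)) + 3·e·x^5/(5·√(π)) - 7·e·x^4/(3·√(π)) - 2·e·x^3/√(π) + 2·e·x/√(π) + erfi(1)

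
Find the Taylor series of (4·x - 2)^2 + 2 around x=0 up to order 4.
16·x^2 - 16·x + 6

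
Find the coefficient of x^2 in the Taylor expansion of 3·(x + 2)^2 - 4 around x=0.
Expand to order 2: 3·(x + 2)^2 - 4 = 3·x^2 + 12·x + 8 + O(x^3).
The coefficient of x^2 is 3.

Final answer: 3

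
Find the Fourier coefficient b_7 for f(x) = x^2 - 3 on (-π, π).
b_7 = (1/π) ∫_{-π}^{π} f(x)·sin(7x) dx.
Evaluate the integral (use parity and integration by parts as needed): b_7 = 0.

Final answer: 0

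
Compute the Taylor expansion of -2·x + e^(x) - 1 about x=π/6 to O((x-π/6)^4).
-π/3 - 1 + e^(π/6) + (-2 + e^(π/6))·(x - π/6) + e^(π/6)·(x - π/6)^2/2 + e^(π/6)·(x - π/6)^3/6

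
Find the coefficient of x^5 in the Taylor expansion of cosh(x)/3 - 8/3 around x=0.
Expand to order 5: cosh(x)/3 - 8/3 = x^4/72 + x^2/6 - 7/3 + O(x^6).
The coefficient of x^5 is 0.

Final answer: 0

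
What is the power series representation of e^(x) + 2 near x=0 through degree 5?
x^5/120 + x^4/24 + x^3/6 + x^2/2 + x + 3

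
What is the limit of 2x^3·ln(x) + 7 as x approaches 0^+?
The product is a 0·∞ indeterminate form at x → 0⁺.
Rewrite the product as 2·ln(x) / x^(-3) and apply L'Hôpital, or use the standard hierarchy x^(-3) ≫ |ln x| as x → 0⁺.
The indeterminate product → 0, so the limit = 7.

Final answer: 7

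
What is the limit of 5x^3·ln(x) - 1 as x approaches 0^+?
The product is a 0·∞ indeterminate form at x → 0⁺.
Rewrite the product as 5·ln(x) / x^(-3) and apply L'Hôpital, or use the standard hierarchy x^(-3) ≫ |ln x| as x → 0⁺.
The indeterminate product → 0, so the limit = -1.

Final answer: -1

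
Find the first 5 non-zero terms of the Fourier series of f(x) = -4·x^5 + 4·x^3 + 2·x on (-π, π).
(-1004 - 8·π^4 + 168·π^2)·sin(x) + (-24·π^2 + 34 + 4·π^4)·sin(2·x) + (-8·π^4/3 - 356/81 + 232·π^2/27)·sin(3·x) + (-9·π^2/2 + 11/16 + 2·π^4)·sin(4·x) + (-8·π^4/5 + 68/625 + 72·π^2/25)·sin(5·x)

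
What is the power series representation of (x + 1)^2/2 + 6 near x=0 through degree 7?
x^2/2 + x + 13/2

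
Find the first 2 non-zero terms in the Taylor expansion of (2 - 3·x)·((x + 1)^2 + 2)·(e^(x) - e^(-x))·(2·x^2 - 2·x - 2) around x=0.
-4·x^2 - 24·x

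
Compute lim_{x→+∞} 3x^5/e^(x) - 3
The quotient is an ∞/∞ indeterminate form as x → +∞.
The exponential denominator e^(x) dominates the polynomial numerator (e^x ≫ x^5 as x → ∞), so the quotient → 0.
Adding the constant: 0 - 3 = -3. Limit = -3.

Final answer: -3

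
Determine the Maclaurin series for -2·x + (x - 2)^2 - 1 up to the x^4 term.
x^2 - 6·x + 3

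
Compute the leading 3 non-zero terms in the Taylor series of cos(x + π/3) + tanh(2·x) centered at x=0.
-x^2/4 + x·(2 - √(3)/2) + 1/2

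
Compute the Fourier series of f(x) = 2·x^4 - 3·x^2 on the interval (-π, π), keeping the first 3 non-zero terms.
(108 - 16·π^2)·cos(x) + (-9 + 4·π^2)·cos(2·x) - π^2 + 2·π^4/5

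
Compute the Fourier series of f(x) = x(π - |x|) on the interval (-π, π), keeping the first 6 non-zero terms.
8·sin(x)/π + 8·sin(3·x)/(27·π) + 8·sin(5·x)/(125·π) + 8·sin(7·x)/(343·π) + 8·sin(9·x)/(729·π) + 8·sin(11·x)/(1331·π)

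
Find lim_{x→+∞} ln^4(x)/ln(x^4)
This is an ∞/∞ indeterminate form as x → +∞.
Write ln(x^4) = 4·ln(x), reducing the quotient to ln^3(x)/4 → ∞.
Limit = ∞.

Final answer: ∞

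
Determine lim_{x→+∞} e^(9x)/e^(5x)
This is an ∞/∞ indeterminate form as x → +∞.
Rewrite e^(9x)/e^(5x) = e^((9−5)x) = e^(4x); the exponent coefficient is 4 > 0 so e^(4x) → ∞.
Limit = ∞.

Final answer: ∞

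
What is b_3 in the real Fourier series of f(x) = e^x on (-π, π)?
b_3 = (1/π) ∫_{-π}^{π} f(x)·sin(3x) dx.
Evaluate the integral (use parity and integration by parts as needed): b_3 = (-3 + 3·e^(2·π))·e^(-π)/(10·π).

Final answer: (-3 + 3·e^(2·π))·e^(-π)/(10·π)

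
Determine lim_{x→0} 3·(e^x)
Direct substitution at x = 0 gives 3.

Final answer: 3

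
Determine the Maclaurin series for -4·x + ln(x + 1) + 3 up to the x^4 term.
-x^4/4 + x^3/3 - x^2/2 - 3·x + 3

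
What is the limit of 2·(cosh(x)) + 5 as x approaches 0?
Direct substitution at x = 0 gives 7.

Final answer: 7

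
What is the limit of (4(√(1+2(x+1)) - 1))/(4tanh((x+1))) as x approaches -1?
Both numerator and denominator → 0 as x → -1; this is a 0/0 indeterminate form.
Expand each to leading order near x = -1: numerator ~ 4·(x + 1), denominator ~ 4·(x + 1).
The limit of the ratio is 1.

Final answer: 1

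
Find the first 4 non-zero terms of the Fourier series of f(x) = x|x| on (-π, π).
(-8 + 2·π^2)·sin(x)/π - π·sin(2·x) + (-8 + 18·π^2)·sin(3·x)/(27·π) - π·sin(4·x)/2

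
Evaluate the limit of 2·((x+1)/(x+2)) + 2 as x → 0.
Direct substitution at x = 0 gives 3.

Final answer: 3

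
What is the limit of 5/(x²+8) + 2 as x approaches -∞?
Evaluate the dominant behaviour as x → -∞; each term tends to a finite value or vanishes.
Limit = 2.

Final answer: 2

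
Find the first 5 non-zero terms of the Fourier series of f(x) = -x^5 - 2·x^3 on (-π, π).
(-216 - 2·π^4 + 36·π^2)·sin(x) + (-3·π^2 + 9/2 + π^4)·sin(2·x) + (-2·π^4/3 - 8/81 + 4·π^2/27)·sin(3·x) + (-9/64 + 3·π^2/8 + π^4/2)·sin(4·x) + (-2·π^4/5 - 12·π^2/25 + 72/625)·sin(5·x)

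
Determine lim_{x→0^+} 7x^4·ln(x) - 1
The product is a 0·∞ indeterminate form at x → 0⁺.
Rewrite the product as 7·ln(x) / x^(-4) and apply L'Hôpital, or use the standard hierarchy x^(-4) ≫ |ln x| as x → 0⁺.
The indeterminate product → 0, so the limit = -1.

Final answer: -1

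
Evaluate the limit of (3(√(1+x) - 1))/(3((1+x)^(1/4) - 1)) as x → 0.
Both numerator and denominator → 0 as x → 0; this is a 0/0 indeterminate form.
Expand each to leading order near x = 0: numerator ~ 3·x/2, denominator ~ 3·x/4.
The limit of the ratio is 2.

Final answer: 2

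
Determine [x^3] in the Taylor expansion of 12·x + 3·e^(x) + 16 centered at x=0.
Expand to order 3: 12·x + 3·e^(x) + 16 = x^3/2 + 3·x^2/2 + 15·x + 19 + O(x^4).
The coefficient of x^3 is 1/2.

Final answer: 1/2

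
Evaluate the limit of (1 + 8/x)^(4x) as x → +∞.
As x → +∞: write (1 + 8/x)^(4x) = ((1 + 8/x)^x)^4 → (e^8)^4 = e^32.
Limit = e^(32).

Final answer: e^(32)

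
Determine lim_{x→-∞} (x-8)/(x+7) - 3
Evaluate the dominant behaviour as x → -∞; each term tends to a finite value or vanishes.
Limit = -2.

Final answer: -2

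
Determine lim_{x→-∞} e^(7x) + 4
Evaluate the dominant behaviour as x → -∞; each term tends to a finite value or vanishes.
Limit = 4.

Final answer: 4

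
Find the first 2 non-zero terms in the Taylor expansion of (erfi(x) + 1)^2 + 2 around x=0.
4·x/√(π) + 3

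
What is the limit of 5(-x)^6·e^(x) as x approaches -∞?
This is a 0·∞ indeterminate form at x → -∞.
Rewrite the product as 5(-x)^6 / e^(-x) (an ∞/∞ form) and apply L'Hôpital, or use the standard hierarchy e^(|x|) ≫ |(-x)^6| as x → -∞.
The indeterminate product → 0, so the limit = 0.

Final answer: 0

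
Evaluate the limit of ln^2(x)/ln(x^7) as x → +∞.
This is an ∞/∞ indeterminate form as x → +∞.
Write ln(x^7) = 7·ln(x), reducing the quotient to ln(x)/7 → ∞.
Limit = ∞.

Final answer: ∞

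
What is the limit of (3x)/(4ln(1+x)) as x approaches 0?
Both numerator and denominator → 0 as x → 0; this is a 0/0 indeterminate form.
Expand each to leading order near x = 0: numerator ~ 3·x, denominator ~ 4·x.
The limit of the ratio is 3/4.

Final answer: 3/4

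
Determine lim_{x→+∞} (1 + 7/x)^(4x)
As x → +∞: write (1 + 7/x)^(4x) = ((1 + 7/x)^x)^4 → (e^7)^4 = e^28.
Limit = e^(28).

Final answer: e^(28)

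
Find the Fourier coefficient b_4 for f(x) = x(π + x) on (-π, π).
b_4 = (1/π) ∫_{-π}^{π} f(x)·sin(4x) dx.
Evaluate the integral (use parity and integration by parts as needed): b_4 = -π/2.

Final answer: -π/2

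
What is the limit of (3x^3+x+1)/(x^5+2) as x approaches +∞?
This is an ∞/∞ indeterminate form as x → +∞.
Divide numerator and denominator by x^5 and let the lower-order terms vanish; the numerator's degree 3 is below the denominator's degree 5, so the quotient → 0.
Limit = 0.

Final answer: 0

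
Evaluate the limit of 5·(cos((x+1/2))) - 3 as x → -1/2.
Direct substitution at x = -1/2 gives 2.

Final answer: 2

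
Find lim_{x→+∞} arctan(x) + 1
Evaluate the dominant behaviour as x → +∞; each term tends to a finite value or vanishes.
Limit = 1 + π/2.

Final answer: 1 + π/2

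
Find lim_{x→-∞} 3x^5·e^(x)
This is a 0·∞ indeterminate form at x → -∞.
Rewrite the product as 3x^5 / e^(-x) (an ∞/∞ form) and apply L'Hôpital, or use the standard hierarchy e^(|x|) ≫ |x^5| as x → -∞.
The indeterminate product → 0, so the limit = 0.

Final answer: 0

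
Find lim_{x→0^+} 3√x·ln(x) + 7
The product is a 0·∞ indeterminate form at x → 0⁺.
Rewrite the product as 3·ln(x) / x^(-1/2) and apply L'Hôpital, or use the standard hierarchy x^(-1/2) ≫ |ln x| as x → 0⁺.
The indeterminate product → 0, so the limit = 7.

Final answer: 7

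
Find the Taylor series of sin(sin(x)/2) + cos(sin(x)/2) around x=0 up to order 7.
-1661·x^7/645120 - 337·x^6/46080 + 19·x^5/1280 + 17·x^4/384 - 5·x^3/48 - x^2/8 + x/2 + 1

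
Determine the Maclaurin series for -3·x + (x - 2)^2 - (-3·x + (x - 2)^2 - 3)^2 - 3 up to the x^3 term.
14·x^3 - 50·x^2 + 7·x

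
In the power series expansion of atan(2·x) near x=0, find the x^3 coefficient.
Expand to order 3: atan(2·x) = -8·x^3/3 + 2·x + O(x^4).
The coefficient of x^3 is -8/3.

Final answer: -8/3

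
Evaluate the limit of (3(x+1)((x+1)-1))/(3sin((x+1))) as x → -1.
Both numerator and denominator → 0 as x → -1; this is a 0/0 indeterminate form.
Expand each to leading order near x = -1: numerator ~ -3·(x + 1), denominator ~ 3·(x + 1).
The limit of the ratio is -1.

Final answer: -1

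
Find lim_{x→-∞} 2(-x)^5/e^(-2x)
This is an ∞/∞ indeterminate form as x → -∞.
Compare growth rates of the dominant terms (exponentials ≫ polynomials ≫ logarithms), or apply L'Hôpital's rule; the quotient → 0.
Limit = 0.

Final answer: 0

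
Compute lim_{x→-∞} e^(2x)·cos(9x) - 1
Evaluate the dominant behaviour as x → -∞; each term tends to a finite value or vanishes.
Limit = -1.

Final answer: -1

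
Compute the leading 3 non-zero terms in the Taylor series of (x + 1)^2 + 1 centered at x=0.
x^2 + 2·x + 2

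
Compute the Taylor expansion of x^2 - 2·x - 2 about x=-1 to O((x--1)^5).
1 - 4·(x + 1) + (x + 1)^2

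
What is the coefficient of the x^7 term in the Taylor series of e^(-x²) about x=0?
Expand to order 7: e^(-x²) = -x^6/6 + x^4/2 - x^2 + 1 + O(x^8).
The coefficient of x^7 is 0.

Final answer: 0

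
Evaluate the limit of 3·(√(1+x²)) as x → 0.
Direct substitution at x = 0 gives 3.

Final answer: 3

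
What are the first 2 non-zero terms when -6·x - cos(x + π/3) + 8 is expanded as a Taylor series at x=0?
x·(-6 + √(3)/2) + 15/2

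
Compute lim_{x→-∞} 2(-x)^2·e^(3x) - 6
The product is a 0·∞ indeterminate form at x → -∞.
Rewrite the product as 2(-x)^2 / e^(-3x) (an ∞/∞ form) and apply L'Hôpital, or use the standard hierarchy e^(3|x|) ≫ |(-x)^2| as x → -∞.
The indeterminate product → 0, so the limit = -6.

Final answer: -6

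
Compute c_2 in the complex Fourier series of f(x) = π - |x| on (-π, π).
Compute the real Fourier coefficients first: a_2 = 0, b_2 = 0.
Then c_2 = (a_2 − i·b_2)/2 = 0.

Final answer: 0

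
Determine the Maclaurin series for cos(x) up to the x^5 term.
x^4/24 - x^2/2 + 1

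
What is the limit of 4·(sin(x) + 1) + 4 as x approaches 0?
Direct substitution at x = 0 gives 8.

Final answer: 8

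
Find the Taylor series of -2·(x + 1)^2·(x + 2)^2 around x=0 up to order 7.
-2·x^4 - 12·x^3 - 26·x^2 - 24·x - 8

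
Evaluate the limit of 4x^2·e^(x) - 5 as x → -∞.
The product is a 0·∞ indeterminate form at x → -∞.
Rewrite the product as 4x^2 / e^(-x) (an ∞/∞ form) and apply L'Hôpital, or use the standard hierarchy e^(|x|) ≫ |x^2| as x → -∞.
The indeterminate product → 0, so the limit = -5.

Final answer: -5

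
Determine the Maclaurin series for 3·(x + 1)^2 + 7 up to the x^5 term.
3·x^2 + 6·x + 10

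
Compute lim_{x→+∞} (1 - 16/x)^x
As x → +∞: this is the defining limit (1 - 16/x)^x → e^(-16).
Limit = e^(-16).

Final answer: e^(-16)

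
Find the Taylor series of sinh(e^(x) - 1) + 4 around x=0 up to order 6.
53·x^6/360 + 9·x^5/40 + 7·x^4/24 + x^3/3 + x^2/2 + x + 4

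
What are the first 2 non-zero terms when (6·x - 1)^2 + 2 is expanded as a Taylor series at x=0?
3 - 12·x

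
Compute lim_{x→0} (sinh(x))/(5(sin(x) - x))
Both numerator and denominator → 0 as x → 0; this is a 0/0 indeterminate form.
Expand each to leading order near x = 0: numerator ~ x, denominator ~ -5·x^3/6.
The limit of the ratio is -∞.

Final answer: -∞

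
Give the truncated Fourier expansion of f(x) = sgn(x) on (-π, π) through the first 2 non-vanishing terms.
4·sin(x)/π + 4·sin(3·x)/(3·π)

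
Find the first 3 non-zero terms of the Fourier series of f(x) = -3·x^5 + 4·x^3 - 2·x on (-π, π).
(-772 - 6·π^4 + 128·π^2)·sin(x) + (-19·π^2 + 61/2 + 3·π^4)·sin(2·x) + (-2·π^4 - 164/27 + 64·π^2/9)·sin(3·x)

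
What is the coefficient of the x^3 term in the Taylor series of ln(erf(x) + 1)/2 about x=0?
Expand to order 3: ln(erf(x) + 1)/2 = x^3·(8 - 2·π)/(6·π^(3/2)) - x^2/π + x/√(π) + O(x^4).
The coefficient of x^3 is (8 - 2·π)/(6·π^(3/2)).

Final answer: (8 - 2·π)/(6·π^(3/2))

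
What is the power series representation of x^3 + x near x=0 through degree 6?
x^3 + x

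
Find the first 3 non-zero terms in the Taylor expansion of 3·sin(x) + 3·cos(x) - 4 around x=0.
-3·x^2/2 + 3·x - 1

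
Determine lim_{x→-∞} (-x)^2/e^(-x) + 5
The quotient is an ∞/∞ indeterminate form as x → -∞.
Compare growth rates of the dominant terms (exponentials ≫ polynomials ≫ logarithms), or apply L'Hôpital's rule; the quotient → 0.
Adding the constant: 0 + 5 = 5. Limit = 5.

Final answer: 5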